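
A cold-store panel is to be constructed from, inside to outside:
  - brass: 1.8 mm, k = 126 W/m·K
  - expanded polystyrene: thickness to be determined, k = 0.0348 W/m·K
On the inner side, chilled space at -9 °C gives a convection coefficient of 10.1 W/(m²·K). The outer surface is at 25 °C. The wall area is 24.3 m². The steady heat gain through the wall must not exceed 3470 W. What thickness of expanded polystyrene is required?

L ≈ 4.84 mm

Treating each layer as a thermal resistance in series:
R_inner film = 1/(h_i·A) = 1/(10.1×24.3) = 0.004074 K/W
R_brass = L/(kA) = 0.0018/(126×24.3) = 5.879×10^-7 K/W
Sum of the known resistances R_other = 0.004075 K/W
Required total resistance R_tot = ΔT/Q_allow = 34/3470 = 0.009798 K/W
R_expanded polystyrene = R_tot − R_other = 0.005723 K/W
L = R·k·A = 0.005723×0.0348×24.3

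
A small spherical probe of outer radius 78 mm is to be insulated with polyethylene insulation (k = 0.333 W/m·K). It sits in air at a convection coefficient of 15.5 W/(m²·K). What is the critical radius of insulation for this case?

For a sphere r_cr = 2k/h = 2×0.333/15.5
r_cr = 43 mm; since the bare radius (78 mm) is above r_cr, any added insulation will reduce heat loss.

r_cr ≈ 43 mm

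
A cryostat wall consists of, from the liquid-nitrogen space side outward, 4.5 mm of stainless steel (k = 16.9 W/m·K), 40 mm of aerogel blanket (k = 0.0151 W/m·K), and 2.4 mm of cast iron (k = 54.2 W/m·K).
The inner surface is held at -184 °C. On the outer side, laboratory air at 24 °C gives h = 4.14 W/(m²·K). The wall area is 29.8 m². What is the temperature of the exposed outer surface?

Series thermal resistances:
R_stainless steel = L/(kA) = 0.0045/(16.9×29.8) = 8.935×10^-6 K/W
R_aerogel blanket = L/(kA) = 0.04/(0.0151×29.8) = 0.08889 K/W
R_cast iron = L/(kA) = 0.0024/(54.2×29.8) = 1.486×10^-6 K/W
R_outer film = 1/(h_o·A) = 1/(4.14×29.8) = 0.008106 K/W
R_total = 0.09701 K/W;  Q = ΔT/R_total = 208/0.09701 = 2144 W
T_interface = T_inner + Q·ΣR(inner→interface) = -184 + 2140×0.0889

T ≈ 6.62 °C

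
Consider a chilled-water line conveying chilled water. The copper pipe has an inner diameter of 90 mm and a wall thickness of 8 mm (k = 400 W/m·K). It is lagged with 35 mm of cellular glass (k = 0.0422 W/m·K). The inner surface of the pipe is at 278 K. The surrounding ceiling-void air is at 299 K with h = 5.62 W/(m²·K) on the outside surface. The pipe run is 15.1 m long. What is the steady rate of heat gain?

For a radial system each layer contributes R = ln(r_out/r_in)/(2πkL); films add R = 1/(hA).
R_copper pipe wall = ln(53/45)/(2π×400×15.1) = 4.312×10^-6 K/W
R_cellular glass = ln(88/53)/(2π×0.0422×15.1) = 0.1266 K/W
R_outer film = 1/(h_o·2πr_oL) = 1/(5.62×2π×0.088×15.1) = 0.02131 K/W
R_total = 0.148 K/W
Q = ΔT/R_total = 21/0.148

Q ≈ 142 W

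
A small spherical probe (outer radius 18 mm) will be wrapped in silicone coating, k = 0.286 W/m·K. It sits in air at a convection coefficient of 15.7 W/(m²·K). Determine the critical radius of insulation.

r_cr ≈ 36.4 mm

For a sphere r_cr = 2k/h = 2×0.286/15.7
r_cr = 36.4 mm; since the bare radius (18 mm) is below r_cr, adding a thin layer of insulation will *increase* heat loss.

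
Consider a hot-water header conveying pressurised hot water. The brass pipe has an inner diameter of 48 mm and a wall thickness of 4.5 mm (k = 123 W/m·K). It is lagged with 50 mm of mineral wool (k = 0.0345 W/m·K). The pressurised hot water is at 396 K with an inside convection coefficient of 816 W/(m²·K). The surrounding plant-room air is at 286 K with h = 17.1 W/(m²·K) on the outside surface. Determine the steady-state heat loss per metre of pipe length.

q′ ≈ 22.9 W/m

For a radial system each layer contributes R = ln(r_out/r_in)/(2πkL); films add R = 1/(hA).
R_inner film = 1/(h_i·2πr₁L) = 1/(816×2π×0.024×1) = 0.008127 K/W
R_brass pipe wall = ln(28.5/24)/(2π×123×1) = 2.224×10^-4 K/W
R_mineral wool = ln(78.5/28.5)/(2π×0.0345×1) = 4.674 K/W
R_outer film = 1/(h_o·2πr_oL) = 1/(17.1×2π×0.0785×1) = 0.1186 K/W
R_total = 4.801 K/W
Q = ΔT/R_total = 110/4.801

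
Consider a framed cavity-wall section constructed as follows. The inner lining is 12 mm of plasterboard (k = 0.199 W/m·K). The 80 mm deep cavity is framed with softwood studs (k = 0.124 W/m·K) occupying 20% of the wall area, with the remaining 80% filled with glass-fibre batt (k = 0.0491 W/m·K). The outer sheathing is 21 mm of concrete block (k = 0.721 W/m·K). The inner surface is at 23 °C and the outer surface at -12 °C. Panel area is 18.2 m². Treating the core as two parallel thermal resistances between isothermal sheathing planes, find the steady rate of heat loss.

Sheathing layers in series; stud and cavity paths in parallel between them.
R_inner = 0.012/(0.199×18.2) = 0.003313 K/W
R_stud  = 0.08/(0.124×0.2×18.2) = 0.1772 K/W
R_cav   = 0.08/(0.0491×0.8×18.2) = 0.1119 K/W
1/R_core = 1/R_stud + 1/R_cav → R_core = 0.0686 K/W
R_outer = 0.021/(0.721×18.2) = 0.0016 K/W
R_total = 0.07351 K/W
Q = ΔT/R_total = 35/0.07351

Q ≈ 476 W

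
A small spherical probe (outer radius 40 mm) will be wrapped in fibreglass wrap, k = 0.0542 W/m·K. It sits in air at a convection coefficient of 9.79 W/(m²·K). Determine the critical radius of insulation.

For a sphere r_cr = 2k/h = 2×0.0542/9.79
r_cr = 11.1 mm; since the bare radius (40 mm) is above r_cr, any added insulation will reduce heat loss.

r_cr ≈ 11.1 mm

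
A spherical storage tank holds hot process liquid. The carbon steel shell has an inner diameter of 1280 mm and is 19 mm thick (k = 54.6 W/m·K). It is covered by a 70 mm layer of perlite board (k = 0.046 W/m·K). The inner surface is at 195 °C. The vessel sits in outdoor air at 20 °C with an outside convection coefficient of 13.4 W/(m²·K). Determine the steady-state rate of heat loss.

Q ≈ 665 W

Spherical conduction: R = (1/r_in − 1/r_out)/(4πk) per layer; series-sum.
R_carbon steel shell = (1/0.64 − 1/0.659)/(4π×54.6) = 6.566×10^-5 K/W
R_perlite board = (1/0.659 − 1/0.729)/(4π×0.046) = 0.2521 K/W
R_outer film = 1/(h·4πr_o²) = 1/(13.4×4π×0.729²) = 0.01117 K/W
R_total = 0.2633 K/W
Q = ΔT/R_total = 175/0.2633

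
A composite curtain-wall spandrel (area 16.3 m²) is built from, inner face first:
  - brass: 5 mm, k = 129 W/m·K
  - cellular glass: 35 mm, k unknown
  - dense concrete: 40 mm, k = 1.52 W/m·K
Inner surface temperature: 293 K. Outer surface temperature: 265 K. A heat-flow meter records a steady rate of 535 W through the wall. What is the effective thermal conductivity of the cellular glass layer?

k ≈ 0.0423 W/(m·K)

Treating each layer as a thermal resistance in series:
R_brass = L/(kA) = 0.005/(129×16.3) = 2.378×10^-6 K/W
R_dense concrete = L/(kA) = 0.04/(1.52×16.3) = 0.001614 K/W
Sum of known resistances R_other = 0.001617 K/W
Total R = ΔT/Q = 28/535 = 0.05234 K/W
R_cellular glass = R_total − R_other = 0.05072 K/W
k = L/(R·A) = 0.035/(0.05072×16.3)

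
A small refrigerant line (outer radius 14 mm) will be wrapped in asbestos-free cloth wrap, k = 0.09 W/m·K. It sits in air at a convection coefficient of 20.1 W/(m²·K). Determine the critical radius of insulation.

r_cr ≈ 4.48 mm

For a cylinder r_cr = k/h = 0.09/20.1
r_cr = 4.48 mm; since the bare radius (14 mm) is above r_cr, any added insulation will reduce heat loss.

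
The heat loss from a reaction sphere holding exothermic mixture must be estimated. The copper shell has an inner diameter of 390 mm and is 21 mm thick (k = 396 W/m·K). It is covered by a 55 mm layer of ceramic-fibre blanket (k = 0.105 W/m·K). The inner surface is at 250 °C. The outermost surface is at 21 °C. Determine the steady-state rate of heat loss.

Radial (spherical) resistances in series:
R_copper shell = (1/0.195 − 1/0.216)/(4π×396) = 1.002×10^-4 K/W
R_ceramic-fibre blanket = (1/0.216 − 1/0.271)/(4π×0.105) = 0.7121 K/W
R_total = 0.7122 K/W
Q = ΔT/R_total = 229/0.7122

Q ≈ 322 W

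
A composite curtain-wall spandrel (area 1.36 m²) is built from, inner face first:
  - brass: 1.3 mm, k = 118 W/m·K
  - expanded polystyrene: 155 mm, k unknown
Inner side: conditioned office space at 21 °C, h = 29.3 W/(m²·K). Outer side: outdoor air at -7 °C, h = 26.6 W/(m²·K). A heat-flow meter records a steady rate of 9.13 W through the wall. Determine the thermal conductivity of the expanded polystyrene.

Model the wall as resistances in series:
R_inner film = 1/(h_i·A) = 1/(29.3×1.36) = 0.0251 K/W
R_brass = L/(kA) = 0.0013/(118×1.36) = 8.101×10^-6 K/W
R_outer film = 1/(h_o·A) = 1/(26.6×1.36) = 0.02764 K/W
Sum of known resistances R_other = 0.05275 K/W
Total R = ΔT/Q = 28/9.13 = 3.067 K/W
R_expanded polystyrene = R_total − R_other = 3.014 K/W
k = L/(R·A) = 0.155/(3.014×1.36)

k ≈ 0.0378 W/(m·K)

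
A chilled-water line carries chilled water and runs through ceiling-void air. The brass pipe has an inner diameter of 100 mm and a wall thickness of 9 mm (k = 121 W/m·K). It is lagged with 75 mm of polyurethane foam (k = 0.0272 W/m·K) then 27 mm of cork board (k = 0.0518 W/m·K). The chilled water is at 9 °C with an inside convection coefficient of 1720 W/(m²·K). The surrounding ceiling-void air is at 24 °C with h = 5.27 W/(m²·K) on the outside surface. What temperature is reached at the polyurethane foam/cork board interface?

T ≈ 22 °C

For a radial system each layer contributes R = ln(r_out/r_in)/(2πkL); films add R = 1/(hA).
R_inner film = 1/(h_i·2πr₁L) = 1/(1720×2π×0.05×1) = 0.001851 K/W
R_brass pipe wall = ln(59/50)/(2π×121×1) = 2.177×10^-4 K/W
R_polyurethane foam = ln(134/59)/(2π×0.0272×1) = 4.8 K/W
R_cork board = ln(161/134)/(2π×0.0518×1) = 0.564 K/W
R_outer film = 1/(h_o·2πr_oL) = 1/(5.27×2π×0.161×1) = 0.1876 K/W
R_total = 5.553 K/W
Q = ΔT/R_total = 15/5.553
Q = 2.7 W/m
T_interface = T_inner + Q·ΣR(inner→interface) = 9 + 2.7×4.802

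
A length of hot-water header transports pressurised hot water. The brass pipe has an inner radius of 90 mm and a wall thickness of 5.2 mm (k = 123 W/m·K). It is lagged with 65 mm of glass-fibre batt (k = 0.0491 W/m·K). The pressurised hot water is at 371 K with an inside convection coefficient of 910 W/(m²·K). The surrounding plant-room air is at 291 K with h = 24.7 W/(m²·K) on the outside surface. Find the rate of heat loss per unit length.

Treating each annulus and film as a series resistance:
R_inner film = 1/(h_i·2πr₁L) = 1/(910×2π×0.09×1) = 0.001943 K/W
R_brass pipe wall = ln(95.2/90)/(2π×123×1) = 7.268×10^-5 K/W
R_glass-fibre batt = ln(160.2/95.2)/(2π×0.0491×1) = 1.687 K/W
R_outer film = 1/(h_o·2πr_oL) = 1/(24.7×2π×0.1602×1) = 0.04022 K/W
R_total = 1.729 K/W
Q = ΔT/R_total = 80/1.729

q′ ≈ 46.3 W/m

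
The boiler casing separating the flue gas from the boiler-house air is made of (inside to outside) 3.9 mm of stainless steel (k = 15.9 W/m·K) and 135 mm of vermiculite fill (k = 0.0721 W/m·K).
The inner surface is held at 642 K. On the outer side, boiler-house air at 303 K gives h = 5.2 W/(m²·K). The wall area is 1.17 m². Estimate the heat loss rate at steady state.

Treating each layer as a thermal resistance in series:
R_stainless steel = L/(kA) = 0.0039/(15.9×1.17) = 2.096×10^-4 K/W
R_vermiculite fill = L/(kA) = 0.135/(0.0721×1.17) = 1.6 K/W
R_outer film = 1/(h_o·A) = 1/(5.2×1.17) = 0.1644 K/W
R_total = 1.765 K/W
Q = ΔT / R_total = 339 / 1.765

Q ≈ 192 W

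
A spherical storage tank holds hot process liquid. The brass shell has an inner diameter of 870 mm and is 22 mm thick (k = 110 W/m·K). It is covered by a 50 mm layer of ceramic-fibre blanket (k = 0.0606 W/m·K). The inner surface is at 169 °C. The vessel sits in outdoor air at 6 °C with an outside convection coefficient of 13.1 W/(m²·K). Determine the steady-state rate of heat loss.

Each spherical layer contributes R = (1/r_i − 1/r_o)/(4πk):
R_brass shell = (1/0.435 − 1/0.457)/(4π×110) = 8.006×10^-5 K/W
R_ceramic-fibre blanket = (1/0.457 − 1/0.507)/(4π×0.0606) = 0.2834 K/W
R_outer film = 1/(h·4πr_o²) = 1/(13.1×4π×0.507²) = 0.02363 K/W
R_total = 0.3071 K/W
Q = ΔT/R_total = 163/0.3071

Q ≈ 531 W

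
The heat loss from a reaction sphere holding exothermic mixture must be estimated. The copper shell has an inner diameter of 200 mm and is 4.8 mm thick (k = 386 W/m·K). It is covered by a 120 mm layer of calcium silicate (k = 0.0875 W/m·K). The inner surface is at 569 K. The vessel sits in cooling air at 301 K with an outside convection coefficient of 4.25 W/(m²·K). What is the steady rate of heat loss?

Q ≈ 53.6 W

Each spherical layer contributes R = (1/r_i − 1/r_o)/(4πk):
R_copper shell = (1/0.1 − 1/0.1048)/(4π×386) = 9.442×10^-5 K/W
R_calcium silicate = (1/0.1048 − 1/0.2248)/(4π×0.0875) = 4.632 K/W
R_outer film = 1/(h·4πr_o²) = 1/(4.25×4π×0.2248²) = 0.3705 K/W
R_total = 5.003 K/W
Q = ΔT/R_total = 268/5.003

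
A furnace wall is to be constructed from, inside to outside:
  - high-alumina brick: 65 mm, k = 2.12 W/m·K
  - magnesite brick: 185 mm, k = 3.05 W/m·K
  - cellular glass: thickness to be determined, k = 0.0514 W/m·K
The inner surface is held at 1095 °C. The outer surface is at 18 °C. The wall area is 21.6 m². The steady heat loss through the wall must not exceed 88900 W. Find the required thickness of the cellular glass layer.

Thermal resistances in series:
R_high-alumina brick = L/(kA) = 0.065/(2.12×21.6) = 0.001419 K/W
R_magnesite brick = L/(kA) = 0.185/(3.05×21.6) = 0.002808 K/W
Sum of the known resistances R_other = 0.004228 K/W
Required total resistance R_tot = ΔT/Q_allow = 1077/88900 = 0.01211 K/W
R_cellular glass = R_tot − R_other = 0.007887 K/W
L = R·k·A = 0.007887×0.0514×21.6

L ≈ 8.76 mm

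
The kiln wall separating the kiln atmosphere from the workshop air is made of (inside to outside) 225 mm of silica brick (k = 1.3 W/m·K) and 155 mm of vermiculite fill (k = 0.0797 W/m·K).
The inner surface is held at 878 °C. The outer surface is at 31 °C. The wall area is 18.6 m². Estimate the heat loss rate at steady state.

Model the wall as resistances in series:
R_silica brick = L/(kA) = 0.225/(1.3×18.6) = 0.009305 K/W
R_vermiculite fill = L/(kA) = 0.155/(0.0797×18.6) = 0.1046 K/W
R_total = 0.1139 K/W
Q = ΔT / R_total = 847 / 0.1139

Q ≈ 7440 W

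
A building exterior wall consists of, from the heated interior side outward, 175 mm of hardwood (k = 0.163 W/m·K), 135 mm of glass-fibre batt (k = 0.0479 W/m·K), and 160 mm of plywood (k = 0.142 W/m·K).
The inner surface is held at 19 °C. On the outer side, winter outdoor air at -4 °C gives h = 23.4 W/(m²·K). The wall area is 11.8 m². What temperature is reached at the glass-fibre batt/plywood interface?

Model the wall as resistances in series:
R_hardwood = L/(kA) = 0.175/(0.163×11.8) = 0.09098 K/W
R_glass-fibre batt = L/(kA) = 0.135/(0.0479×11.8) = 0.2388 K/W
R_plywood = L/(kA) = 0.16/(0.142×11.8) = 0.09549 K/W
R_outer film = 1/(h_o·A) = 1/(23.4×11.8) = 0.003622 K/W
R_total = 0.4289 K/W;  Q = ΔT/R_total = 23/0.4289 = 53.62 W
T_interface = T_inner − Q·ΣR(inner→interface) = 19 − 53.6×0.3298

T ≈ 1.31 °C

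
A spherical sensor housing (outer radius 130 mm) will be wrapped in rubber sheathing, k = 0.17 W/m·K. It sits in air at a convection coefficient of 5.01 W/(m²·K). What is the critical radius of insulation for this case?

r_cr ≈ 67.9 mm

For a sphere r_cr = 2k/h = 2×0.17/5.01
r_cr = 67.9 mm; since the bare radius (130 mm) is above r_cr, any added insulation will reduce heat loss.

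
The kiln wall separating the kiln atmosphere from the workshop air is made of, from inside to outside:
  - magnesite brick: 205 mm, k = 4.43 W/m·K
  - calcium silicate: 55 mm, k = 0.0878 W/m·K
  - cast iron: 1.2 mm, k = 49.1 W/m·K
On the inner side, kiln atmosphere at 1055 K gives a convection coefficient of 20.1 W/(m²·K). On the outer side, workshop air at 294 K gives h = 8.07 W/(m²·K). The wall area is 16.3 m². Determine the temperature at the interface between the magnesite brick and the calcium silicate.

Using the resistance-network approach (series):
R_inner film = 1/(h_i·A) = 1/(20.1×16.3) = 0.003052 K/W
R_magnesite brick = L/(kA) = 0.205/(4.43×16.3) = 0.002839 K/W
R_calcium silicate = L/(kA) = 0.055/(0.0878×16.3) = 0.03843 K/W
R_cast iron = L/(kA) = 0.0012/(49.1×16.3) = 1.499×10^-6 K/W
R_outer film = 1/(h_o·A) = 1/(8.07×16.3) = 0.007602 K/W
R_total = 0.05193 K/W;  Q = ΔT/R_total = 761/0.05193 = 14660 W
T_interface = T_inner − Q·ΣR(inner→interface) = 1055 − 14700×0.005891

T ≈ 969 K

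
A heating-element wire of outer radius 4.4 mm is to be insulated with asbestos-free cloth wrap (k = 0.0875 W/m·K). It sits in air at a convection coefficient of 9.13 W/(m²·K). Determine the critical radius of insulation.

r_cr ≈ 9.58 mm

For a cylinder r_cr = k/h = 0.0875/9.13
r_cr = 9.58 mm; since the bare radius (4.4 mm) is below r_cr, adding a thin layer of insulation will *increase* heat loss.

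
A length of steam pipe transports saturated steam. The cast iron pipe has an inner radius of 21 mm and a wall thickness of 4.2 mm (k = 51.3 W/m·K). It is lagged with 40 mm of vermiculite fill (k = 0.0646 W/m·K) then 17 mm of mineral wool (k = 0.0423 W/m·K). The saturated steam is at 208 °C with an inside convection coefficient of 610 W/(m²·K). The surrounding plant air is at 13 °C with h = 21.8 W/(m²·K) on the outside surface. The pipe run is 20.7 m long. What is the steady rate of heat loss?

Q ≈ 1220 W

Per-layer cylindrical resistances, series-summed:
R_inner film = 1/(h_i·2πr₁L) = 1/(610×2π×0.021×20.7) = 6.002×10^-4 K/W
R_cast iron pipe wall = ln(25.2/21)/(2π×51.3×20.7) = 2.733×10^-5 K/W
R_vermiculite fill = ln(65.2/25.2)/(2π×0.0646×20.7) = 0.1131 K/W
R_mineral wool = ln(82.2/65.2)/(2π×0.0423×20.7) = 0.04211 K/W
R_outer film = 1/(h_o·2πr_oL) = 1/(21.8×2π×0.0822×20.7) = 0.004291 K/W
R_total = 0.1602 K/W
Q = ΔT/R_total = 195/0.1602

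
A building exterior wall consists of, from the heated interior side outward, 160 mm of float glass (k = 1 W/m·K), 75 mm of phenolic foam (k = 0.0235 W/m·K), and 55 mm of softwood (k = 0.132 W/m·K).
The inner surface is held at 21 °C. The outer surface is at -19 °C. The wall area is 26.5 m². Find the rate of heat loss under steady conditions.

Thermal resistances in series:
R_float glass = L/(kA) = 0.16/(1×26.5) = 0.006038 K/W
R_phenolic foam = L/(kA) = 0.075/(0.0235×26.5) = 0.1204 K/W
R_softwood = L/(kA) = 0.055/(0.132×26.5) = 0.01572 K/W
R_total = 0.1422 K/W
Q = ΔT / R_total = 40 / 0.1422

Q ≈ 281 W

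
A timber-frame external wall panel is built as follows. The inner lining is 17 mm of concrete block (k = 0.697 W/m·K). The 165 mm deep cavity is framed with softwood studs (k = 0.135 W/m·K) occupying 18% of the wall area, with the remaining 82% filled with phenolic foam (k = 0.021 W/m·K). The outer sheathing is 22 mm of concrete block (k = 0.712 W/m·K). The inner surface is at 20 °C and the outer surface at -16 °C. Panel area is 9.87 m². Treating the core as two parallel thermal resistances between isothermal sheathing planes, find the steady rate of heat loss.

Q ≈ 88.2 W

Sheathing layers in series; stud and cavity paths in parallel between them.
R_inner = 0.017/(0.697×9.87) = 0.002471 K/W
R_stud  = 0.165/(0.135×0.18×9.87) = 0.688 K/W
R_cav   = 0.165/(0.021×0.82×9.87) = 0.9708 K/W
1/R_core = 1/R_stud + 1/R_cav → R_core = 0.4026 K/W
R_outer = 0.022/(0.712×9.87) = 0.003131 K/W
R_total = 0.4082 K/W
Q = ΔT/R_total = 36/0.4082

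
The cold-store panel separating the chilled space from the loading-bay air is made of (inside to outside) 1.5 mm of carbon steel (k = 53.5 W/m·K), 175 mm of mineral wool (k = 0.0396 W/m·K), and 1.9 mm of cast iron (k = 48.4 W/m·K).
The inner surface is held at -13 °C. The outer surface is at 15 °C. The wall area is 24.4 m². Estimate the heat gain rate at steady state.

Q ≈ 155 W

Series thermal resistances:
R_carbon steel = L/(kA) = 0.0015/(53.5×24.4) = 1.149×10^-6 K/W
R_mineral wool = L/(kA) = 0.175/(0.0396×24.4) = 0.1811 K/W
R_cast iron = L/(kA) = 0.0019/(48.4×24.4) = 1.609×10^-6 K/W
R_total = 0.1811 K/W
Q = ΔT / R_total = 28 / 0.1811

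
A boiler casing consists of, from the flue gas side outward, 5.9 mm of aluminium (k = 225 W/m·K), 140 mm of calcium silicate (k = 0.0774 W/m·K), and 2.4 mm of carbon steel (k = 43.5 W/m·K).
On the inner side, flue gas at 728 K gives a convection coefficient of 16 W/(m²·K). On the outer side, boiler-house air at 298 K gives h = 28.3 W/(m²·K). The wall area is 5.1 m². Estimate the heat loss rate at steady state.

Treating each layer as a thermal resistance in series:
R_inner film = 1/(h_i·A) = 1/(16×5.1) = 0.01225 K/W
R_aluminium = L/(kA) = 0.0059/(225×5.1) = 5.142×10^-6 K/W
R_calcium silicate = L/(kA) = 0.14/(0.0774×5.1) = 0.3547 K/W
R_carbon steel = L/(kA) = 0.0024/(43.5×5.1) = 1.082×10^-5 K/W
R_outer film = 1/(h_o·A) = 1/(28.3×5.1) = 0.006929 K/W
R_total = 0.3739 K/W
Q = ΔT / R_total = 430 / 0.3739

Q ≈ 1150 W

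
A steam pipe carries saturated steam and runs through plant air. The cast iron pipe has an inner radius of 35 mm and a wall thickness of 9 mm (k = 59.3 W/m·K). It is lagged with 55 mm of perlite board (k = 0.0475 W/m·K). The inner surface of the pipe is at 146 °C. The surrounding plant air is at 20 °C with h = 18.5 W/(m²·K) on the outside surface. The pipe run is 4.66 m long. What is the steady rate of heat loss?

Q ≈ 209 W

Radial resistances (cylindrical: R_cond = ln(r_o/r_i)/(2πkL), R_conv = 1/(h·2πrL)):
R_cast iron pipe wall = ln(44/35)/(2π×59.3×4.66) = 1.318×10^-4 K/W
R_perlite board = ln(99/44)/(2π×0.0475×4.66) = 0.5831 K/W
R_outer film = 1/(h_o·2πr_oL) = 1/(18.5×2π×0.099×4.66) = 0.01865 K/W
R_total = 0.6019 K/W
Q = ΔT/R_total = 126/0.6019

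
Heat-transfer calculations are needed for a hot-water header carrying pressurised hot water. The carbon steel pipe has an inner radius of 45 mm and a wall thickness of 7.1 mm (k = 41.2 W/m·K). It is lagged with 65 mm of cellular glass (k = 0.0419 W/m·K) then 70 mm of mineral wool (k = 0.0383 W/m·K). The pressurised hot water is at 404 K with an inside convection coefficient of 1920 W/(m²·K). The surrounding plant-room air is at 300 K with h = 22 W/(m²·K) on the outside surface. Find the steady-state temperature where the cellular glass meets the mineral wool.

Cylindrical conduction, so R = ln(r₂/r₁)/(2πkL) per layer, in series:
R_inner film = 1/(h_i·2πr₁L) = 1/(1920×2π×0.045×1) = 0.001842 K/W
R_carbon steel pipe wall = ln(52.1/45)/(2π×41.2×1) = 5.659×10^-4 K/W
R_cellular glass = ln(117.1/52.1)/(2π×0.0419×1) = 3.076 K/W
R_mineral wool = ln(187.1/117.1)/(2π×0.0383×1) = 1.947 K/W
R_outer film = 1/(h_o·2πr_oL) = 1/(22×2π×0.1871×1) = 0.03867 K/W
R_total = 5.065 K/W
Q = ΔT/R_total = 104/5.065
Q = 20.5 W/m
T_interface = T_inner − Q·ΣR(inner→interface) = 404 − 20.5×3.079

T ≈ 341 K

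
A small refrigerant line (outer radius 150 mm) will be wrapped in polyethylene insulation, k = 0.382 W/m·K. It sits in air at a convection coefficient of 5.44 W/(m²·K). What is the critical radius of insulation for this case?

For a cylinder r_cr = k/h = 0.382/5.44
r_cr = 70.2 mm; since the bare radius (150 mm) is above r_cr, any added insulation will reduce heat loss.

r_cr ≈ 70.2 mm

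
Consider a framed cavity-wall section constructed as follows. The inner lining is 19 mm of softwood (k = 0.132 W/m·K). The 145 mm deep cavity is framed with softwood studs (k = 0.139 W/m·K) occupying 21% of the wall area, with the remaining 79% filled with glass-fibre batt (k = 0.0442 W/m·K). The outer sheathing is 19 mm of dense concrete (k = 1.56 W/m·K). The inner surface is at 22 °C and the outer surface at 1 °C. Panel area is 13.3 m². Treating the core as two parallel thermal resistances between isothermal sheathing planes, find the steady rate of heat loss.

Q ≈ 116 W

Sheathing layers in series; stud and cavity paths in parallel between them.
R_inner = 0.019/(0.132×13.3) = 0.01082 K/W
R_stud  = 0.145/(0.139×0.21×13.3) = 0.3735 K/W
R_cav   = 0.145/(0.0442×0.79×13.3) = 0.3122 K/W
1/R_core = 1/R_stud + 1/R_cav → R_core = 0.1701 K/W
R_outer = 0.019/(1.56×13.3) = 9.158×10^-4 K/W
R_total = 0.1818 K/W
Q = ΔT/R_total = 21/0.1818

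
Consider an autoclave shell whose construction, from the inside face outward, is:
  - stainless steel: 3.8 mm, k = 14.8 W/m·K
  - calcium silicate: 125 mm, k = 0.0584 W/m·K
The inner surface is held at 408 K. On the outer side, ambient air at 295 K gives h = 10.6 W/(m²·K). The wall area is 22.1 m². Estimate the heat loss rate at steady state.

Treating each layer as a thermal resistance in series:
R_stainless steel = L/(kA) = 0.0038/(14.8×22.1) = 1.162×10^-5 K/W
R_calcium silicate = L/(kA) = 0.125/(0.0584×22.1) = 0.09685 K/W
R_outer film = 1/(h_o·A) = 1/(10.6×22.1) = 0.004269 K/W
R_total = 0.1011 K/W
Q = ΔT / R_total = 113 / 0.1011

Q ≈ 1120 W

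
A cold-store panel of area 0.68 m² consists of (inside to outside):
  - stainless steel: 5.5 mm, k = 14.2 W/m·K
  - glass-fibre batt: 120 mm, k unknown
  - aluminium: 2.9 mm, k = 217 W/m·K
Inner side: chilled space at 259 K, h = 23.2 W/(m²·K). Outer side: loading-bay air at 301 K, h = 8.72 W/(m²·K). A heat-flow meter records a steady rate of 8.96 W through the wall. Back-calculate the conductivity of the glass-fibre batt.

k ≈ 0.0396 W/(m·K)

Treating each layer as a thermal resistance in series:
R_inner film = 1/(h_i·A) = 1/(23.2×0.68) = 0.06339 K/W
R_stainless steel = L/(kA) = 0.0055/(14.2×0.68) = 5.696×10^-4 K/W
R_aluminium = L/(kA) = 0.0029/(217×0.68) = 1.965×10^-5 K/W
R_outer film = 1/(h_o·A) = 1/(8.72×0.68) = 0.1686 K/W
Sum of known resistances R_other = 0.2326 K/W
Total R = ΔT/Q = 42/8.96 = 4.687 K/W
R_glass-fibre batt = R_total − R_other = 4.455 K/W
k = L/(R·A) = 0.12/(4.455×0.68)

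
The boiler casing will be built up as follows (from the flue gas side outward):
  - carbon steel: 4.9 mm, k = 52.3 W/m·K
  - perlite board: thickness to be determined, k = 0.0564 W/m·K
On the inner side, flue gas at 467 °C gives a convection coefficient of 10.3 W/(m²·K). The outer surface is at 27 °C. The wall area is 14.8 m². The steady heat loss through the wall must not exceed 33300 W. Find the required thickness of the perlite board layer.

L ≈ 5.55 mm

Model the wall as resistances in series:
R_inner film = 1/(h_i·A) = 1/(10.3×14.8) = 0.00656 K/W
R_carbon steel = L/(kA) = 0.0049/(52.3×14.8) = 6.33×10^-6 K/W
Sum of the known resistances R_other = 0.006566 K/W
Required total resistance R_tot = ΔT/Q_allow = 440/33300 = 0.01321 K/W
R_perlite board = R_tot − R_other = 0.006647 K/W
L = R·k·A = 0.006647×0.0564×14.8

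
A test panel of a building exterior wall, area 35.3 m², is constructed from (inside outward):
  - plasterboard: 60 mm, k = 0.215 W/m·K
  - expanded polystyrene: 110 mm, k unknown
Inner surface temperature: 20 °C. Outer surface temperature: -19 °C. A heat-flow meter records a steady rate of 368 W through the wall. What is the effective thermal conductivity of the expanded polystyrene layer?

Model the wall as resistances in series:
R_plasterboard = L/(kA) = 0.06/(0.215×35.3) = 0.007906 K/W
Sum of known resistances R_other = 0.007906 K/W
Total R = ΔT/Q = 39/368 = 0.106 K/W
R_expanded polystyrene = R_total − R_other = 0.09807 K/W
k = L/(R·A) = 0.11/(0.09807×35.3)

k ≈ 0.0318 W/(m·K)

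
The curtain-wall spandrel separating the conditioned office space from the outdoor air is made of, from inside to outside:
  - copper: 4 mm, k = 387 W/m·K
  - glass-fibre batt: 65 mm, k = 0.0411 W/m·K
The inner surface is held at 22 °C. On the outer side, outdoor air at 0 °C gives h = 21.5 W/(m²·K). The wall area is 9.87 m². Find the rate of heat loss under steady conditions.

Q ≈ 133 W

Model the wall as resistances in series:
R_copper = L/(kA) = 0.004/(387×9.87) = 1.047×10^-6 K/W
R_glass-fibre batt = L/(kA) = 0.065/(0.0411×9.87) = 0.1602 K/W
R_outer film = 1/(h_o·A) = 1/(21.5×9.87) = 0.004712 K/W
R_total = 0.1649 K/W
Q = ΔT / R_total = 22 / 0.1649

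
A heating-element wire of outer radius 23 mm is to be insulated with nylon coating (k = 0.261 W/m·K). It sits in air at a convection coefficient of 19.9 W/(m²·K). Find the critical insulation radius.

r_cr ≈ 13.1 mm

For a cylinder r_cr = k/h = 0.261/19.9
r_cr = 13.1 mm; since the bare radius (23 mm) is above r_cr, any added insulation will reduce heat loss.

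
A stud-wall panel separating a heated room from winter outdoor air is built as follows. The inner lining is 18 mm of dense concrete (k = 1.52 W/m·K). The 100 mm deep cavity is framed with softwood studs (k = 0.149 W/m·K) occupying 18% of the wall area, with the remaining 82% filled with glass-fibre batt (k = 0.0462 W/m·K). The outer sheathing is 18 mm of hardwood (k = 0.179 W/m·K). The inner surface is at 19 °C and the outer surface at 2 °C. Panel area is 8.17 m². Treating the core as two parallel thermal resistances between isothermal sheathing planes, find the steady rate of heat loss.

Q ≈ 83.8 W

Sheathing layers in series; stud and cavity paths in parallel between them.
R_inner = 0.018/(1.52×8.17) = 0.001449 K/W
R_stud  = 0.1/(0.149×0.18×8.17) = 0.4564 K/W
R_cav   = 0.1/(0.0462×0.82×8.17) = 0.3231 K/W
1/R_core = 1/R_stud + 1/R_cav → R_core = 0.1892 K/W
R_outer = 0.018/(0.179×8.17) = 0.01231 K/W
R_total = 0.2029 K/W
Q = ΔT/R_total = 17/0.2029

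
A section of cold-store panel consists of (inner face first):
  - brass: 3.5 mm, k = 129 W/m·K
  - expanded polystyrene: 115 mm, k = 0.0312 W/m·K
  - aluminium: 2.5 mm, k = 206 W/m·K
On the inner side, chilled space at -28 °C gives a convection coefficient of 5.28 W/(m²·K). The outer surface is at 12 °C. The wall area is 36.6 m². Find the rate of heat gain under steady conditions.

Q ≈ 378 W

Thermal resistances in series:
R_inner film = 1/(h_i·A) = 1/(5.28×36.6) = 0.005175 K/W
R_brass = L/(kA) = 0.0035/(129×36.6) = 7.413×10^-7 K/W
R_expanded polystyrene = L/(kA) = 0.115/(0.0312×36.6) = 0.1007 K/W
R_aluminium = L/(kA) = 0.0025/(206×36.6) = 3.316×10^-7 K/W
R_total = 0.1059 K/W
Q = ΔT / R_total = 40 / 0.1059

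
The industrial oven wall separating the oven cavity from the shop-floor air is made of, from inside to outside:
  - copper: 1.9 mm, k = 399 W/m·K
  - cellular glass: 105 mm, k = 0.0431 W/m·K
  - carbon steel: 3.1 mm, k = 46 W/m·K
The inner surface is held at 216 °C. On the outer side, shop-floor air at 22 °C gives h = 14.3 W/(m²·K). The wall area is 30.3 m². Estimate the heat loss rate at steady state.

Q ≈ 2350 W

Treating each layer as a thermal resistance in series:
R_copper = L/(kA) = 0.0019/(399×30.3) = 1.572×10^-7 K/W
R_cellular glass = L/(kA) = 0.105/(0.0431×30.3) = 0.0804 K/W
R_carbon steel = L/(kA) = 0.0031/(46×30.3) = 2.224×10^-6 K/W
R_outer film = 1/(h_o·A) = 1/(14.3×30.3) = 0.002308 K/W
R_total = 0.08271 K/W
Q = ΔT / R_total = 194 / 0.08271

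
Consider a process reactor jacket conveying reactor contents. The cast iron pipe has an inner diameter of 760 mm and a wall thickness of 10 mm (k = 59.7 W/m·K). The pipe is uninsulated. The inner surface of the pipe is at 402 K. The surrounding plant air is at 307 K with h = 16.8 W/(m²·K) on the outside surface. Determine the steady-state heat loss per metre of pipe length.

Cylindrical conduction, so R = ln(r₂/r₁)/(2πkL) per layer, in series:
R_cast iron pipe wall = ln(390/380)/(2π×59.7×1) = 6.925×10^-5 K/W
R_outer film = 1/(h_o·2πr_oL) = 1/(16.8×2π×0.39×1) = 0.02429 K/W
R_total = 0.02436 K/W
Q = ΔT/R_total = 95/0.02436

q′ ≈ 3900 W/m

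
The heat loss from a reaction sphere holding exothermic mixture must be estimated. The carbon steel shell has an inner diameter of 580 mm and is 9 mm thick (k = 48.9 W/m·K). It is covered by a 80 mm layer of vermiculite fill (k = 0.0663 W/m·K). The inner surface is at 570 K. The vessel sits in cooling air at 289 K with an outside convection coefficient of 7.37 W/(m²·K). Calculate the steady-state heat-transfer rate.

Q ≈ 305 W

Spherical conduction: R = (1/r_in − 1/r_out)/(4πk) per layer; series-sum.
R_carbon steel shell = (1/0.29 − 1/0.299)/(4π×48.9) = 1.689×10^-4 K/W
R_vermiculite fill = (1/0.299 − 1/0.379)/(4π×0.0663) = 0.8473 K/W
R_outer film = 1/(h·4πr_o²) = 1/(7.37×4π×0.379²) = 0.07517 K/W
R_total = 0.9227 K/W
Q = ΔT/R_total = 281/0.9227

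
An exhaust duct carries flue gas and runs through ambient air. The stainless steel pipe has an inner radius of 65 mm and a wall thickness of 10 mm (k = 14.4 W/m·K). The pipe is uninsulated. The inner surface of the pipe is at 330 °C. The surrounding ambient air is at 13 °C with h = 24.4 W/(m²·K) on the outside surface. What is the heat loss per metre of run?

For a radial system each layer contributes R = ln(r_out/r_in)/(2πkL); films add R = 1/(hA).
R_stainless steel pipe wall = ln(75/65)/(2π×14.4×1) = 0.001582 K/W
R_outer film = 1/(h_o·2πr_oL) = 1/(24.4×2π×0.075×1) = 0.08697 K/W
R_total = 0.08855 K/W
Q = ΔT/R_total = 317/0.08855

q′ ≈ 3580 W/m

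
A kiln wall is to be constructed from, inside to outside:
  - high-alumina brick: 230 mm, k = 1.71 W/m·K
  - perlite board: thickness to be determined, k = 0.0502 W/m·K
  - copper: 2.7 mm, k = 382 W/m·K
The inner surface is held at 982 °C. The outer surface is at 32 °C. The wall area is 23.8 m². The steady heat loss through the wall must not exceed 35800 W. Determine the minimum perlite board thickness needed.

L ≈ 25 mm

Using the resistance-network approach (series):
R_high-alumina brick = L/(kA) = 0.23/(1.71×23.8) = 0.005651 K/W
R_copper = L/(kA) = 0.0027/(382×23.8) = 2.97×10^-7 K/W
Sum of the known resistances R_other = 0.005652 K/W
Required total resistance R_tot = ΔT/Q_allow = 950/35800 = 0.02654 K/W
R_perlite board = R_tot − R_other = 0.02088 K/W
L = R·k·A = 0.02088×0.0502×23.8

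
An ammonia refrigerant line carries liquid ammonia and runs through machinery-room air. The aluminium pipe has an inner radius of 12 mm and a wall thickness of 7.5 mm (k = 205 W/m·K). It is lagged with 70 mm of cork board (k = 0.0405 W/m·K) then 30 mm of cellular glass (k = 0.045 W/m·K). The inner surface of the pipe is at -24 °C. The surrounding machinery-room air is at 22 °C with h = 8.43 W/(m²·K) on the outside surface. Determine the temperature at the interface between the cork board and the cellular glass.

T ≈ 14.4 °C

Cylindrical conduction, so R = ln(r₂/r₁)/(2πkL) per layer, in series:
R_aluminium pipe wall = ln(19.5/12)/(2π×205×1) = 3.769×10^-4 K/W
R_cork board = ln(89.5/19.5)/(2π×0.0405×1) = 5.988 K/W
R_cellular glass = ln(119.5/89.5)/(2π×0.045×1) = 1.022 K/W
R_outer film = 1/(h_o·2πr_oL) = 1/(8.43×2π×0.1195×1) = 0.158 K/W
R_total = 7.169 K/W
Q = ΔT/R_total = 46/7.169
Q = 6.42 W/m
T_interface = T_inner + Q·ΣR(inner→interface) = -24 + 6.42×5.989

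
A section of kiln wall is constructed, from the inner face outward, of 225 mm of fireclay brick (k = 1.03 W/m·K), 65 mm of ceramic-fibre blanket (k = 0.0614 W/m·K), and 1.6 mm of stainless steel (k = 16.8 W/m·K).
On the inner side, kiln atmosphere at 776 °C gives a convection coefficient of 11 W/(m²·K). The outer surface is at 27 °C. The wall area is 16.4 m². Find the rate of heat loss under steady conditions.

Q ≈ 8980 W

Model the wall as resistances in series:
R_inner film = 1/(h_i·A) = 1/(11×16.4) = 0.005543 K/W
R_fireclay brick = L/(kA) = 0.225/(1.03×16.4) = 0.01332 K/W
R_ceramic-fibre blanket = L/(kA) = 0.065/(0.0614×16.4) = 0.06455 K/W
R_stainless steel = L/(kA) = 0.0016/(16.8×16.4) = 5.807×10^-6 K/W
R_total = 0.08342 K/W
Q = ΔT / R_total = 749 / 0.08342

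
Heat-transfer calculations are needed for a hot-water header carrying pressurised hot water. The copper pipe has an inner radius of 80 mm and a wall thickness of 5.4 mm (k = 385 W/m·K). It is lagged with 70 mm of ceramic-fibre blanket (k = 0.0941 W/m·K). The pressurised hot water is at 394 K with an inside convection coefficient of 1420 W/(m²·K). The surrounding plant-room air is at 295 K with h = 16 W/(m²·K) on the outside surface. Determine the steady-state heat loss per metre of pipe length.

q′ ≈ 91.8 W/m

For a radial system each layer contributes R = ln(r_out/r_in)/(2πkL); films add R = 1/(hA).
R_inner film = 1/(h_i·2πr₁L) = 1/(1420×2π×0.08×1) = 0.001401 K/W
R_copper pipe wall = ln(85.4/80)/(2π×385×1) = 2.7×10^-5 K/W
R_ceramic-fibre blanket = ln(155.4/85.4)/(2π×0.0941×1) = 1.013 K/W
R_outer film = 1/(h_o·2πr_oL) = 1/(16×2π×0.1554×1) = 0.06401 K/W
R_total = 1.078 K/W
Q = ΔT/R_total = 99/1.078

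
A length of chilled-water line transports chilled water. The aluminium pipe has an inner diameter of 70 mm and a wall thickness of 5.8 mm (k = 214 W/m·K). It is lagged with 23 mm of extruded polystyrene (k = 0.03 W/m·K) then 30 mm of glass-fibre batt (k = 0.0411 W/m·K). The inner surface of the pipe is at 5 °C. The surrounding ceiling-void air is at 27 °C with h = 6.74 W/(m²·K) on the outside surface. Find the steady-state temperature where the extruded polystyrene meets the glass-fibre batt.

For a radial system each layer contributes R = ln(r_out/r_in)/(2πkL); films add R = 1/(hA).
R_aluminium pipe wall = ln(40.8/35)/(2π×214×1) = 1.14×10^-4 K/W
R_extruded polystyrene = ln(63.8/40.8)/(2π×0.03×1) = 2.372 K/W
R_glass-fibre batt = ln(93.8/63.8)/(2π×0.0411×1) = 1.492 K/W
R_outer film = 1/(h_o·2πr_oL) = 1/(6.74×2π×0.0938×1) = 0.2517 K/W
R_total = 4.116 K/W
Q = ΔT/R_total = 22/4.116
Q = 5.34 W/m
T_interface = T_inner + Q·ΣR(inner→interface) = 5 + 5.34×2.372

T ≈ 17.7 °C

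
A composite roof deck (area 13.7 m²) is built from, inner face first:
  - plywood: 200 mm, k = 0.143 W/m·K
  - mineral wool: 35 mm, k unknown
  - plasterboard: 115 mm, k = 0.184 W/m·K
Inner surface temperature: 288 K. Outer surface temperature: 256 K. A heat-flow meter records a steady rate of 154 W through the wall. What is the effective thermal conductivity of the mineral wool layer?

k ≈ 0.0425 W/(m·K)

Model the wall as resistances in series:
R_plywood = L/(kA) = 0.2/(0.143×13.7) = 0.1021 K/W
R_plasterboard = L/(kA) = 0.115/(0.184×13.7) = 0.04562 K/W
Sum of known resistances R_other = 0.1477 K/W
Total R = ΔT/Q = 32/154 = 0.2078 K/W
R_mineral wool = R_total − R_other = 0.06008 K/W
k = L/(R·A) = 0.035/(0.06008×13.7)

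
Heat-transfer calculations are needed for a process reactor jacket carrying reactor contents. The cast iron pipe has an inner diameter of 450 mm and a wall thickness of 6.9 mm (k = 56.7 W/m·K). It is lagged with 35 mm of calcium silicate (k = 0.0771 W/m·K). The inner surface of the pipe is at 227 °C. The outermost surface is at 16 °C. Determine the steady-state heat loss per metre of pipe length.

q′ ≈ 727 W/m

Per-layer cylindrical resistances, series-summed:
R_cast iron pipe wall = ln(231.9/225)/(2π×56.7×1) = 8.479×10^-5 K/W
R_calcium silicate = ln(266.9/231.9)/(2π×0.0771×1) = 0.2902 K/W
R_total = 0.2903 K/W
Q = ΔT/R_total = 211/0.2903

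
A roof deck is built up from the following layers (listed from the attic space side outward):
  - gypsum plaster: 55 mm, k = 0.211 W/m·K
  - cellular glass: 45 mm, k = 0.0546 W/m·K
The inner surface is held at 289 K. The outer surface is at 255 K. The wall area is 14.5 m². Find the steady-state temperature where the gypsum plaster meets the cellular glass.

Treating each layer as a thermal resistance in series:
R_gypsum plaster = L/(kA) = 0.055/(0.211×14.5) = 0.01798 K/W
R_cellular glass = L/(kA) = 0.045/(0.0546×14.5) = 0.05684 K/W
R_total = 0.07482 K/W;  Q = ΔT/R_total = 34/0.07482 = 454.4 W
T_interface = T_inner − Q·ΣR(inner→interface) = 289 − 454×0.01798

T ≈ 281 K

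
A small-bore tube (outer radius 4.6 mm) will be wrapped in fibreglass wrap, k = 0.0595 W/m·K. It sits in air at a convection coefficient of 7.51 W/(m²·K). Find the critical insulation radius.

For a cylinder r_cr = k/h = 0.0595/7.51
r_cr = 7.92 mm; since the bare radius (4.6 mm) is below r_cr, adding a thin layer of insulation will *increase* heat loss.

r_cr ≈ 7.92 mm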